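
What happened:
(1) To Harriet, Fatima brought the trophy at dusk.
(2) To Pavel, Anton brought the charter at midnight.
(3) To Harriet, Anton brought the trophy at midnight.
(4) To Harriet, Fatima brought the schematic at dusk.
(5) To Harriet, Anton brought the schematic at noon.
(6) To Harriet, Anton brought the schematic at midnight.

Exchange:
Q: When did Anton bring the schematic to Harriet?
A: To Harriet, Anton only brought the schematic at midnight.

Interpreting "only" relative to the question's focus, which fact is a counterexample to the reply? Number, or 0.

5

The question "When did ...?" targets the setting, so in the reply the focus falls on "at midnight".
So "only" ranges over settings; the rest (agent = Anton, thing = the schematic, recipient = Harriet) is presupposed.
Fact (5) shares the background with a different setting (at noon) — counterexample.
(Fact (3) would refute a reading with focus on the thing — but that is not what the question asks.)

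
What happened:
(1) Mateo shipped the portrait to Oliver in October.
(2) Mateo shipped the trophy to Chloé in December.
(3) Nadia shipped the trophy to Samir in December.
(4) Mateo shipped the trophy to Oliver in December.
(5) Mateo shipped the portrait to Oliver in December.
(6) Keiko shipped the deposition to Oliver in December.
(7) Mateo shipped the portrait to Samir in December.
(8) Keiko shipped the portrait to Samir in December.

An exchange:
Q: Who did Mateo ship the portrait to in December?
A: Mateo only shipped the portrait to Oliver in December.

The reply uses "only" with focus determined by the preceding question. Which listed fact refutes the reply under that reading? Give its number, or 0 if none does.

7

Answering "Who did ... to ...?" puts focus on the recipient — here, "Oliver".
So "only" ranges over recipients; the rest (Mateo as agent and the portrait as thing and in December as setting) is presupposed.
Fact (7) keeps Mateo as agent and the portrait as thing and in December as setting but has recipient = Samir; that refutes the reply.
(Fact (1) would refute a reading with focus on the setting — but that is not what the question asks.)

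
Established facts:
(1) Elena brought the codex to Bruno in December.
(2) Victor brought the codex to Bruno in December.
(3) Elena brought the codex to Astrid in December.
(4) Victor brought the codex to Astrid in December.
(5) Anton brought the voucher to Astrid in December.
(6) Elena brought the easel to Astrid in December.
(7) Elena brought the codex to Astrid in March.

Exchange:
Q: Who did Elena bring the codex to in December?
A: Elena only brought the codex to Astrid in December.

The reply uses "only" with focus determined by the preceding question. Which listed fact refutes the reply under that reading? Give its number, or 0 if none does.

1

Answering "Who did ... to ...?" puts focus on the recipient — here, "Astrid".
So "only" ranges over recipients; the rest (Elena as agent and the codex as thing and in December as setting) is presupposed.
Fact (1) keeps Elena as agent and the codex as thing and in December as setting but has recipient = Bruno; that refutes the reply.
(Fact (6) would refute a reading with focus on the thing — but that is not what the question asks.)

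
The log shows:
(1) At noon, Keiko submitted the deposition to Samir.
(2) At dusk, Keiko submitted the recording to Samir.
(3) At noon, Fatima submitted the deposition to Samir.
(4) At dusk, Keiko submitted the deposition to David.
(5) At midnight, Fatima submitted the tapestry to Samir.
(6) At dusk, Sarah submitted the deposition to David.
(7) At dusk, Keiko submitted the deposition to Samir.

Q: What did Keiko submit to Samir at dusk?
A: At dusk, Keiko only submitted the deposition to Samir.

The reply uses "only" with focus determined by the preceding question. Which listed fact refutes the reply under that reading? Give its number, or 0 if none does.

2

The question "What did ...?" targets the thing, so in the reply the focus falls on "the deposition".
"Only" then excludes alternative things while the background — Keiko as agent and Samir as recipient and at dusk as setting — is held fixed.
Fact (2) shares the background with a different thing (the recording) — counterexample.
(Fact (1) would refute a reading with focus on the setting — but that is not what the question asks.)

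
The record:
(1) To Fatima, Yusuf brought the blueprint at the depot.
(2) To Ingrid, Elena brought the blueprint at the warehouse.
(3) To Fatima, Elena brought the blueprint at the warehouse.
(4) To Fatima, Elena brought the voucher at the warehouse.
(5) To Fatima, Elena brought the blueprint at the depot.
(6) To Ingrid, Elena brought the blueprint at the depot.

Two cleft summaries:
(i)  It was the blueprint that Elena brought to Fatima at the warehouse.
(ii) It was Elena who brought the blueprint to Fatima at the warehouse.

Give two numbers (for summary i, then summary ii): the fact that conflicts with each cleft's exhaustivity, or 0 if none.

(i): focus "the blueprint". Looking for Elena as agent and Fatima as recipient and at the warehouse as setting with some other thing — fact (4) has the voucher there. Refuted.
(ii): focus "Elena". No fact shares the blueprint as thing and Fatima as recipient and at the warehouse as setting with a different agent. 0.

4, 0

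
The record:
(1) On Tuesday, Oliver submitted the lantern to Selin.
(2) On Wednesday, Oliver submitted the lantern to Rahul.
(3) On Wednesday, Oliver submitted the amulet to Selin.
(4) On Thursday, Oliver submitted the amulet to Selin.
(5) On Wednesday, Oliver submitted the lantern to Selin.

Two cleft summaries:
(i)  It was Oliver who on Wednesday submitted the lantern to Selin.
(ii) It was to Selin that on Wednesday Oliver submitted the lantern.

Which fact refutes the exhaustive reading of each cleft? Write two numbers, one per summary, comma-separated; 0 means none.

Summary (i) focuses "Oliver" (the agent); background thing = the lantern, recipient = Selin, setting = on Wednesday. No fact matches that background with a different agent, so 0.
Summary (ii) focuses "Selin" (the recipient); background agent = Oliver, thing = the lantern, setting = on Wednesday. Fact (2) matches that background with recipient = Rahul — refutes (ii).

0, 2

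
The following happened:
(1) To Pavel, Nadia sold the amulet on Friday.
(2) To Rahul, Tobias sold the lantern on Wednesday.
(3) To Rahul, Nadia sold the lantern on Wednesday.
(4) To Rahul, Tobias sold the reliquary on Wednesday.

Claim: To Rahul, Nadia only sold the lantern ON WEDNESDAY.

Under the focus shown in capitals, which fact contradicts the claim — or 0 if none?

0

Focus (in capitals) is "on Wednesday" — the setting. "Only" excludes alternative settings while holding fixed Nadia as agent and the lantern as thing and Rahul as recipient.
Every other fact changes something in the background, not just the setting. Nothing refutes the claim.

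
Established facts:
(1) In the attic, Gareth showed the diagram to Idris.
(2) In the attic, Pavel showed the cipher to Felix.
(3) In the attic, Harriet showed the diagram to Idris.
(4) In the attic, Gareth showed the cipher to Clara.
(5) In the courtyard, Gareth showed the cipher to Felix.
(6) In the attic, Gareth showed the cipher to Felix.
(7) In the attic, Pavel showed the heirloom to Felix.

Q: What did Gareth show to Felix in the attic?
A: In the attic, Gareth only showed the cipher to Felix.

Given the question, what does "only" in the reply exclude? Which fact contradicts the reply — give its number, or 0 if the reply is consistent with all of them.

0

Answering "What did ...?" puts focus on the thing — here, "the cipher".
So "only" ranges over things; the rest (Gareth as agent and Felix as recipient and in the attic as setting) is presupposed.
No listed fact shares that background with another thing. Nothing contradicts the reply.
(Fact (5) would refute a reading with focus on the setting — but that is not what the question asks.)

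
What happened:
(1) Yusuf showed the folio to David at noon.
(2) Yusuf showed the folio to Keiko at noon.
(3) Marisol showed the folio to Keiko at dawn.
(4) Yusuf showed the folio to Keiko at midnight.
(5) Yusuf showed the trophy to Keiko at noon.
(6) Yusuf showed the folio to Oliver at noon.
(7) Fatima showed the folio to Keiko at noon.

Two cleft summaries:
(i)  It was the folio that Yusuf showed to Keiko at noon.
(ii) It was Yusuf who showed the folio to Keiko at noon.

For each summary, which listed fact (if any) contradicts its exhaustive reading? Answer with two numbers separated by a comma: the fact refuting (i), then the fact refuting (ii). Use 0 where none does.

Summary (i) focuses "the folio" (the thing); background same agent, recipient, setting (Yusuf / Keiko / at noon). Fact (5) matches that background with thing = the trophy — refutes (i).
Summary (ii) focuses "Yusuf" (the agent); background same thing, recipient, setting (the folio / Keiko / at noon). Fact (7) matches that background with agent = Fatima — refutes (ii).

5, 7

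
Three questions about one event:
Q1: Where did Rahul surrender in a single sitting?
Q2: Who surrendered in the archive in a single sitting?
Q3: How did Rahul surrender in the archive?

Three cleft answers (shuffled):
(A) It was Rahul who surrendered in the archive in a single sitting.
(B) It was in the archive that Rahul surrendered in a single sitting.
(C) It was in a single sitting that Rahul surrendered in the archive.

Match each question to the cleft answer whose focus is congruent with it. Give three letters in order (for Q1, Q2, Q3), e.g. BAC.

BAC

Q1 asks about the location; cleft (B) focuses "in the archive", which is the location — so Q1 → B.
Q2 asks about the subject (agent); cleft (A) focuses "Rahul", which is the subject (agent) — so Q2 → A.
Q3 asks about the manner; cleft (C) focuses "in a single sitting", which is the manner — so Q3 → C.
Mapping: Q1→B, Q2→A, Q3→C.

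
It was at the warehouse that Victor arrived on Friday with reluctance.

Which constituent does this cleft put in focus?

at the warehouse

In an it-cleft "It was X that/who ...", the clefted constituent X is the focus; the that/who-clause expresses the presupposed open proposition.
Here the focus is "at the warehouse". The backgrounded (presupposed) material includes "Victor", "with reluctance" and "on Friday".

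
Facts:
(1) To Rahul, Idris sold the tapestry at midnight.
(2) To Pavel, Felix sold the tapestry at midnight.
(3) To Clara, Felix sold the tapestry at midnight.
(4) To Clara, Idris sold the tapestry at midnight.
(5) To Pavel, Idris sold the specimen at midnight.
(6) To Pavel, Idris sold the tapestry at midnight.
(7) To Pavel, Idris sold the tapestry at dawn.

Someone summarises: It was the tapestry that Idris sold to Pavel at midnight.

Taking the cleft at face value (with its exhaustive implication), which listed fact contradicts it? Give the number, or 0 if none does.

5

Focus of the cleft: "the tapestry" (the thing). Presupposed background: Idris as agent and Pavel as recipient and at midnight as setting.
Exhaustivity: the tapestry is the only thing satisfying that background.
But fact (5) also has Idris as agent and Pavel as recipient and at midnight as setting, with thing = the specimen — so the exhaustive reading fails.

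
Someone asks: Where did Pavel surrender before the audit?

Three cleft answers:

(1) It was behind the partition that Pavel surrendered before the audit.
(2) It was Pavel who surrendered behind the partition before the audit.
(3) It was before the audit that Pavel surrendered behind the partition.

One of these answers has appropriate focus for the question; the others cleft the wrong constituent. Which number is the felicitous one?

The question word "where" targets the location.
Option (1) clefts "behind the partition" — that matches what the question asks about.
Option (2) clefts "Pavel" — the subject (agent), not what was asked.
Option (3) clefts "before the audit" — the time, not what was asked.
So the congruent reply is (1).

1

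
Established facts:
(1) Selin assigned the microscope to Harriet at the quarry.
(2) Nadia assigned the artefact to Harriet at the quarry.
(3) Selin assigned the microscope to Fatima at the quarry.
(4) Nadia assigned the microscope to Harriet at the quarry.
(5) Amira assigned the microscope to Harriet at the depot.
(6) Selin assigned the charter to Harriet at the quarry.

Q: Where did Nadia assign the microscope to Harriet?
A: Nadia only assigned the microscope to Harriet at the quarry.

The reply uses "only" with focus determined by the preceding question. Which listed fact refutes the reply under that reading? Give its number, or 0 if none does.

Answering "Where did ...?" puts focus on the setting — here, "at the quarry".
"Only" then excludes alternative settings while the background — same agent, thing, recipient (Nadia / the microscope / Harriet) — is held fixed.
No fact keeps same agent, thing, recipient (Nadia / the microscope / Harriet) while changing the setting; every other fact differs on something backgrounded. The reply stands.
(Fact (2) would refute a reading with focus on the thing — but that is not what the question asks.)

0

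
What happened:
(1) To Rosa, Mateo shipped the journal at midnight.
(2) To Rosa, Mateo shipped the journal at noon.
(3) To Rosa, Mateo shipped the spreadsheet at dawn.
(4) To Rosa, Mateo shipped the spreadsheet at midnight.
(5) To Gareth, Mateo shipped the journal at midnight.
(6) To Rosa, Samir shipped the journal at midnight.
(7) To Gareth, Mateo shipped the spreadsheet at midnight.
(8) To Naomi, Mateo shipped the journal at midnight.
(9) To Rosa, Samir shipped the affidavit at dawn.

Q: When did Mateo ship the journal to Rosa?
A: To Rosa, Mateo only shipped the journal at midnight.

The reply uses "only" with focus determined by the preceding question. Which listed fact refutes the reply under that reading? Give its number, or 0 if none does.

2

The question "When did ...?" targets the setting, so in the reply the focus falls on "at midnight".
So "only" ranges over settings; the rest (same agent, thing, recipient (Mateo / the journal / Rosa)) is presupposed.
Fact (2) shares the background with a different setting (at noon) — counterexample.
(Fact (4) would refute a reading with focus on the thing — but that is not what the question asks.)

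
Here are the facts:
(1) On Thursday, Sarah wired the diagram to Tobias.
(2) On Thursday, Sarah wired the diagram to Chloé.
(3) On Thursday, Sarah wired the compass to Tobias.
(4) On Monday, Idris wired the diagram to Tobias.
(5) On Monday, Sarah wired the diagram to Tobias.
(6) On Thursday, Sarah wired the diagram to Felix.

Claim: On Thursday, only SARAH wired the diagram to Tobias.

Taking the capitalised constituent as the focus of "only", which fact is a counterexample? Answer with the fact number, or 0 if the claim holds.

0

The capitals mark "Sarah" as focus. So "only" rules out other agents, with the rest (the diagram as thing and Tobias as recipient and on Thursday as setting) as background.
Every other fact changes something in the background, not just the agent. Nothing refutes the claim.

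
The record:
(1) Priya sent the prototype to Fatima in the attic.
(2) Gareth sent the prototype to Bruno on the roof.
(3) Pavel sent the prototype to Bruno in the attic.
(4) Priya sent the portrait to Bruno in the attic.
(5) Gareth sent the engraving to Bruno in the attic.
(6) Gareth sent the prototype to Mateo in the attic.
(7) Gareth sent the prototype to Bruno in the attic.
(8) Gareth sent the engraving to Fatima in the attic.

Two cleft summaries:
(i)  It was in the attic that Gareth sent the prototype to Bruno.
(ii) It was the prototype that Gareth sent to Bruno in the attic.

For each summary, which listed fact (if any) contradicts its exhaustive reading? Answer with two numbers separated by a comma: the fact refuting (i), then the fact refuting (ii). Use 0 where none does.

(i): focus "in the attic". Looking for same agent, thing, recipient (Gareth / the prototype / Bruno) with some other setting — fact (2) has on the roof there. Refuted.
(ii): focus "the prototype". Looking for same agent, recipient, setting (Gareth / Bruno / in the attic) with some other thing — fact (5) has the engraving there. Refuted.

2, 5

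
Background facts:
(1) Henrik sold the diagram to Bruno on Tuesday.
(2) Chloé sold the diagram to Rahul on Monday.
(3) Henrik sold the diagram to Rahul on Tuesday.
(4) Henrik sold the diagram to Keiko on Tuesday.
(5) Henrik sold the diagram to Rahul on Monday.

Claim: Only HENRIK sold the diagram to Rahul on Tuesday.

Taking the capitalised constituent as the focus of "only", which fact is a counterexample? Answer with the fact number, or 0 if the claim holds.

0

Focus (in capitals) is "Henrik" — the agent. "Only" excludes alternative agents while holding fixed same thing, recipient, setting (the diagram / Rahul / on Tuesday).
No fact matches same thing, recipient, setting (the diagram / Rahul / on Tuesday) with a different agent — every other fact differs on at least one backgrounded slot. So no fact refutes it.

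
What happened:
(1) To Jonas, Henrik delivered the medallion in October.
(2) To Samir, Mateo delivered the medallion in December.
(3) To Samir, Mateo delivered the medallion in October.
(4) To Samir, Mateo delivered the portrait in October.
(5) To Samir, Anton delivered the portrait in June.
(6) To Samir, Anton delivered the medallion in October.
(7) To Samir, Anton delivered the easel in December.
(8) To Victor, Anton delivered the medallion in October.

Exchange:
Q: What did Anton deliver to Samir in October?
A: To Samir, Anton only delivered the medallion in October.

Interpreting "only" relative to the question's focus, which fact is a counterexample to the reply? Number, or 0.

0

The question "What did ...?" targets the thing, so in the reply the focus falls on "the medallion".
"Only" then excludes alternative things while the background — same agent, recipient, setting (Anton / Samir / in October) — is held fixed.
No listed fact shares that background with another thing. Nothing contradicts the reply.
(Fact (8) would refute a reading with focus on the recipient — but that is not what the question asks.)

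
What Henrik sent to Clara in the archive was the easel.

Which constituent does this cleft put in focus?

the easel

In a pseudo-cleft "What ... was X", the post-copular constituent X is the focus.
Here the focus is "the easel". The backgrounded (presupposed) material includes "Henrik", "to Clara" and "in the archive".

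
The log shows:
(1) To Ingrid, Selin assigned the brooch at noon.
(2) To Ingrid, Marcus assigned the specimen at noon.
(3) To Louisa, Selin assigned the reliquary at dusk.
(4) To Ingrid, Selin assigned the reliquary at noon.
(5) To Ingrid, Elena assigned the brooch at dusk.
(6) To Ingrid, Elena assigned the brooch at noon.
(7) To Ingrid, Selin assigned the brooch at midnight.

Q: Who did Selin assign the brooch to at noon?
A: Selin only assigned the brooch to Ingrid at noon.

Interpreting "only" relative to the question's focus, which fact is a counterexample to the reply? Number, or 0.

0

Answering "Who did ... to ...?" puts focus on the recipient — here, "Ingrid".
So "only" ranges over recipients; the rest (Selin as agent and the brooch as thing and at noon as setting) is presupposed.
No listed fact shares that background with another recipient. Nothing contradicts the reply.
(Fact (4) would refute a reading with focus on the thing — but that is not what the question asks.)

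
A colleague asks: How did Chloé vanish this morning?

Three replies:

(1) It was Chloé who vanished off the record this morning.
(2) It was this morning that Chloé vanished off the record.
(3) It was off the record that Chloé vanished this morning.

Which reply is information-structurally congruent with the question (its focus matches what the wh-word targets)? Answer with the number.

The question word "how" targets the manner.
Option (1) clefts "Chloé" — the subject (agent), not what was asked.
Option (2) clefts "this morning" — the time, not what was asked.
Option (3) clefts "off the record" — that matches what the question asks about.
So the congruent reply is (3).

3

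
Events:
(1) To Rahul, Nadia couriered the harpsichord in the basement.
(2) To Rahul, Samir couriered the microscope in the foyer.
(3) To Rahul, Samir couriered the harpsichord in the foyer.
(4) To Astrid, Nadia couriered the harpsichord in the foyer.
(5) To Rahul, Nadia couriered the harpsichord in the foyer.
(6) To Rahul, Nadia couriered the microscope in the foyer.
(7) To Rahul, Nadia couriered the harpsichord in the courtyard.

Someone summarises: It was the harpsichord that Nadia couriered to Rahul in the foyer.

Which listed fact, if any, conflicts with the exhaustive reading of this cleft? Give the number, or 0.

Focus of the cleft: "the harpsichord" (the thing). Presupposed background: agent = Nadia, recipient = Rahul, setting = in the foyer.
The exhaustive reading says no other thing fits that background.
Fact (6) shares the background but with thing = the microscope; exhaustivity is violated.

6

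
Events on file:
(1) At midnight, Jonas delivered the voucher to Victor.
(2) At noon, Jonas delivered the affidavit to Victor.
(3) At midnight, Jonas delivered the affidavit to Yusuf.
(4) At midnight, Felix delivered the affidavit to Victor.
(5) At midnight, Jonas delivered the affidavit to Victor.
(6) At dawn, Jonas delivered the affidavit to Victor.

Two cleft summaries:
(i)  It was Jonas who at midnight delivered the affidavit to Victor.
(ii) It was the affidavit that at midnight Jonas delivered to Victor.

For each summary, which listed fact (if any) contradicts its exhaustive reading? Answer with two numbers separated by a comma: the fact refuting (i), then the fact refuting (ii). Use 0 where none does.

4, 1

(i): focus "Jonas". Looking for the affidavit as thing and Victor as recipient and at midnight as setting with some other agent — fact (4) has Felix there. Refuted.
(ii): focus "the affidavit". Looking for Jonas as agent and Victor as recipient and at midnight as setting with some other thing — fact (1) has the voucher there. Refuted.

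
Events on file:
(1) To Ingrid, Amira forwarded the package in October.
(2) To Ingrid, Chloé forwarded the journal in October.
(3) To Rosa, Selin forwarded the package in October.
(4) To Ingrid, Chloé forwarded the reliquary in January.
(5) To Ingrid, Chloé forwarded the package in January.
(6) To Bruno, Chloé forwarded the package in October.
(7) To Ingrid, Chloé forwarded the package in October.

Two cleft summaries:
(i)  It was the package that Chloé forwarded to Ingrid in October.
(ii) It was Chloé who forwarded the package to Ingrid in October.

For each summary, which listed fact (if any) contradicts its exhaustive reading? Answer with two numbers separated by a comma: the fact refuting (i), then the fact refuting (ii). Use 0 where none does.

(i): focus "the package". Looking for Chloé as agent and Ingrid as recipient and in October as setting with some other thing — fact (2) has the journal there. Refuted.
(ii): focus "Chloé". Looking for the package as thing and Ingrid as recipient and in October as setting with some other agent — fact (1) has Amira there. Refuted.

2, 1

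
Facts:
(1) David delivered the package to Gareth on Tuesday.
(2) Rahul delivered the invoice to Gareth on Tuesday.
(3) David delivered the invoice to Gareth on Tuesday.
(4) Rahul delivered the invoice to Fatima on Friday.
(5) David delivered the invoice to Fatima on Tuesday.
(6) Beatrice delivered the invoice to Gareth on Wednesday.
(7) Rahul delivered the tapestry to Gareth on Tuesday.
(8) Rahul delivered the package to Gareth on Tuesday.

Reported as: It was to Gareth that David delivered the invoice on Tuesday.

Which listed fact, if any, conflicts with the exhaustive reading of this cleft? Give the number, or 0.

5

The cleft puts "Gareth" in focus and presupposes the open proposition with David as agent and the invoice as thing and on Tuesday as setting.
The exhaustive reading says no other recipient fits that background.
But fact (5) also has David as agent and the invoice as thing and on Tuesday as setting, with recipient = Fatima — so the exhaustive reading fails.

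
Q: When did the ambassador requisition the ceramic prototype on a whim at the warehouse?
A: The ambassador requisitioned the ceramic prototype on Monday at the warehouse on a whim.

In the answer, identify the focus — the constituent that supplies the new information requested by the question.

The wh-word "when" asks about the time.
In the answer, "the ambassador", "the ceramic prototype", "at the warehouse" and "on a whim" are given — repeated from the question.
The constituent filling the time gap is "on Monday"; that is the focus and would carry nuclear stress.

on Monday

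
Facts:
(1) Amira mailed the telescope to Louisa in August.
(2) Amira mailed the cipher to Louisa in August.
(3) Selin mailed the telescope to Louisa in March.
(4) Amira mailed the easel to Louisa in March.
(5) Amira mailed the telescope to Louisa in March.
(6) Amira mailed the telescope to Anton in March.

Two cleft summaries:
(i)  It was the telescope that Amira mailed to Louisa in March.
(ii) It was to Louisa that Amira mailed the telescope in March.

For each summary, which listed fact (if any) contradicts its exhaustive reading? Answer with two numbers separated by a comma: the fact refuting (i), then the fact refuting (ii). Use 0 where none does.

4, 6

Summary (i) focuses "the telescope" (the thing); background same agent, recipient, setting (Amira / Louisa / in March). Fact (4) matches that background with thing = the easel — refutes (i).
Summary (ii) focuses "Louisa" (the recipient); background same agent, thing, setting (Amira / the telescope / in March). Fact (6) matches that background with recipient = Anton — refutes (ii).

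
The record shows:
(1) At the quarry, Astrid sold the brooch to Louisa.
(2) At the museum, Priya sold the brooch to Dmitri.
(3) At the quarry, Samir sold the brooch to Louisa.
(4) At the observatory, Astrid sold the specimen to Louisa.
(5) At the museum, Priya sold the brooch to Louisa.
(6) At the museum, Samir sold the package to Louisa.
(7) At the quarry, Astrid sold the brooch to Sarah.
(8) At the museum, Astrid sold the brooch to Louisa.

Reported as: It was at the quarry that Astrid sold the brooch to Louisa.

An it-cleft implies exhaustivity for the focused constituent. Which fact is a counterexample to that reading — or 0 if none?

The cleft puts "at the quarry" in focus and presupposes the open proposition with Astrid as agent and the brooch as thing and Louisa as recipient.
The exhaustive reading says no other setting fits that background.
Fact (8) shares the background but with setting = at the museum; exhaustivity is violated.

8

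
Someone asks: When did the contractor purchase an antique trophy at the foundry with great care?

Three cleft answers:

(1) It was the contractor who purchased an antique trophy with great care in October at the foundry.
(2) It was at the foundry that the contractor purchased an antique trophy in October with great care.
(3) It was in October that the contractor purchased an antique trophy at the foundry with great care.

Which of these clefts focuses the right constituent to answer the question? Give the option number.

The question word "when" targets the time.
Option (1) clefts "the contractor" — the subject (agent), not what was asked.
Option (2) clefts "at the foundry" — the location, not what was asked.
Option (3) clefts "in October" — that matches what the question asks about.
So the congruent reply is (3).

3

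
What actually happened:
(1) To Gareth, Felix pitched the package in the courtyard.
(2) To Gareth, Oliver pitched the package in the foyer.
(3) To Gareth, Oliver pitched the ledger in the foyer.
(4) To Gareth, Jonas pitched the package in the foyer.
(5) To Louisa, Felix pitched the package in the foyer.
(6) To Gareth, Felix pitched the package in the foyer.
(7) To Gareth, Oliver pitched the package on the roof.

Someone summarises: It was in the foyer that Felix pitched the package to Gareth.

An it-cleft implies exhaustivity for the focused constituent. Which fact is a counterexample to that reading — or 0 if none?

1

Focus of the cleft: "in the foyer" (the setting). Presupposed background: same agent, thing, recipient (Felix / the package / Gareth).
The exhaustive reading says no other setting fits that background.
Fact (1) shares the background but with setting = in the courtyard; exhaustivity is violated.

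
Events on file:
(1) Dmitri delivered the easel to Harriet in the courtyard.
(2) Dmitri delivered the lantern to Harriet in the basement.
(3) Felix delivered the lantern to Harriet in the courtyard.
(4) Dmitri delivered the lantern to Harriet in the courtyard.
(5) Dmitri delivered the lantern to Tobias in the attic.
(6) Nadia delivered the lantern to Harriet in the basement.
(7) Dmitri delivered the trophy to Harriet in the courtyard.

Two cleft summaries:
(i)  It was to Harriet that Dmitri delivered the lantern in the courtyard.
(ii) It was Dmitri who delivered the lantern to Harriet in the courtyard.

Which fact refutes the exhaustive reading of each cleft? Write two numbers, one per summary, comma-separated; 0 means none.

0, 3

Summary (i) focuses "Harriet" (the recipient); background agent = Dmitri, thing = the lantern, setting = in the courtyard. No fact matches that background with a different recipient, so 0.
Summary (ii) focuses "Dmitri" (the agent); background thing = the lantern, recipient = Harriet, setting = in the courtyard. Fact (3) matches that background with agent = Felix — refutes (ii).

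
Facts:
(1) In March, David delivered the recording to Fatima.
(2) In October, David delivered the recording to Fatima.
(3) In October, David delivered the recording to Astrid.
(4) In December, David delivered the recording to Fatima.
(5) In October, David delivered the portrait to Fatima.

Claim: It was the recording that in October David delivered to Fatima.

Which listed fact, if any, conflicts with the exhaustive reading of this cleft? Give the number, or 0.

The cleft puts "the recording" in focus and presupposes the open proposition with same agent, recipient, setting (David / Fatima / in October).
Exhaustivity: the recording is the only thing satisfying that background.
But fact (5) also has same agent, recipient, setting (David / Fatima / in October), with thing = the portrait — so the exhaustive reading fails.

5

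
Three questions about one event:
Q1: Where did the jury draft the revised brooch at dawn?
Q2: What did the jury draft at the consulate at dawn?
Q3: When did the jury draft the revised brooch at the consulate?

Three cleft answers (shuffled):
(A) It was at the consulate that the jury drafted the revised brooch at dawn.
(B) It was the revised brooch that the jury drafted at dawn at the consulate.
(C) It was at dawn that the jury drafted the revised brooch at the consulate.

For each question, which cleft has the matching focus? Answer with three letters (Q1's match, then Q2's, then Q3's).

ABC

Q1 asks about the location; cleft (A) focuses "at the consulate", which is the location — so Q1 → A.
Q2 asks about the direct object; cleft (B) focuses "the revised brooch", which is the direct object — so Q2 → B.
Q3 asks about the time; cleft (C) focuses "at dawn", which is the time — so Q3 → C.
Mapping: Q1→A, Q2→B, Q3→C.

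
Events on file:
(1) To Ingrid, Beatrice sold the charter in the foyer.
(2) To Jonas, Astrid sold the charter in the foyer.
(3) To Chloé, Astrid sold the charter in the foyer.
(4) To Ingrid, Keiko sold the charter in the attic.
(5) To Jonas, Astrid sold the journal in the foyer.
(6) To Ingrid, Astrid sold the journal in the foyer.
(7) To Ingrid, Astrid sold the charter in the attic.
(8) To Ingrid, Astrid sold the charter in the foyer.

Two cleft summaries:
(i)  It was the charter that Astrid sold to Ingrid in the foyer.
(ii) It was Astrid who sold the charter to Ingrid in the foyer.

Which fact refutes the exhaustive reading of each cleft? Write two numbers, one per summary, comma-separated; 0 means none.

6, 1

Summary (i) focuses "the charter" (the thing); background Astrid as agent and Ingrid as recipient and in the foyer as setting. Fact (6) matches that background with thing = the journal — refutes (i).
Summary (ii) focuses "Astrid" (the agent); background the charter as thing and Ingrid as recipient and in the foyer as setting. Fact (1) matches that background with agent = Beatrice — refutes (ii).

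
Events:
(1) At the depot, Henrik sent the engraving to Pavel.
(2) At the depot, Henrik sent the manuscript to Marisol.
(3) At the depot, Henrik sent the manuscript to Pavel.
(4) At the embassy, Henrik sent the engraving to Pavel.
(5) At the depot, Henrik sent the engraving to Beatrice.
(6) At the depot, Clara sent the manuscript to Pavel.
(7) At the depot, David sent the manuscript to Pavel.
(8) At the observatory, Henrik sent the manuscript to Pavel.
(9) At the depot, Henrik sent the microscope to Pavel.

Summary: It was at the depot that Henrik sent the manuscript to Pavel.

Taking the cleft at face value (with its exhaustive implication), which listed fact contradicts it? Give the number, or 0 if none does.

Focus of the cleft: "at the depot" (the setting). Presupposed background: Henrik as agent and the manuscript as thing and Pavel as recipient.
The exhaustive reading says no other setting fits that background.
Fact (8) shares the background but with setting = at the observatory; exhaustivity is violated.

8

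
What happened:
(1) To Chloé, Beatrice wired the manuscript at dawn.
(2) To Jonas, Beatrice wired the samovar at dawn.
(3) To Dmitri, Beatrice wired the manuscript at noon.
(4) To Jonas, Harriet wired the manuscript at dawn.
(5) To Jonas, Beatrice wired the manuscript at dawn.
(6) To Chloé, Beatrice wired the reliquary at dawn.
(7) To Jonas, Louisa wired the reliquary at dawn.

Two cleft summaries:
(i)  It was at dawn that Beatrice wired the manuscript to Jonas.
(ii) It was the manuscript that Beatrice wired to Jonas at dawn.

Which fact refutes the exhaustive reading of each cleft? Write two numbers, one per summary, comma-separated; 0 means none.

0, 2

Summary (i) focuses "at dawn" (the setting); background Beatrice as agent and the manuscript as thing and Jonas as recipient. No fact matches that background with a different setting, so 0.
Summary (ii) focuses "the manuscript" (the thing); background Beatrice as agent and Jonas as recipient and at dawn as setting. Fact (2) matches that background with thing = the samovar — refutes (ii).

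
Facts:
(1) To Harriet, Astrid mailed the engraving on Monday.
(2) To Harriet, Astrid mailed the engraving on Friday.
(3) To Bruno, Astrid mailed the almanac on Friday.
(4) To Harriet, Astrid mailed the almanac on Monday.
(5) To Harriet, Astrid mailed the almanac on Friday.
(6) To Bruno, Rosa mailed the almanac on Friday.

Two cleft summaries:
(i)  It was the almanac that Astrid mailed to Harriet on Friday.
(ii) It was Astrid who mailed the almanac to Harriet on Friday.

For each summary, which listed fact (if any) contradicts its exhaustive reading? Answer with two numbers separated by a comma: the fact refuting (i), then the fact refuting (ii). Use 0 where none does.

Summary (i) focuses "the almanac" (the thing); background Astrid as agent and Harriet as recipient and on Friday as setting. Fact (2) matches that background with thing = the engraving — refutes (i).
Summary (ii) focuses "Astrid" (the agent); background the almanac as thing and Harriet as recipient and on Friday as setting. No fact matches that background with a different agent, so 0.

2, 0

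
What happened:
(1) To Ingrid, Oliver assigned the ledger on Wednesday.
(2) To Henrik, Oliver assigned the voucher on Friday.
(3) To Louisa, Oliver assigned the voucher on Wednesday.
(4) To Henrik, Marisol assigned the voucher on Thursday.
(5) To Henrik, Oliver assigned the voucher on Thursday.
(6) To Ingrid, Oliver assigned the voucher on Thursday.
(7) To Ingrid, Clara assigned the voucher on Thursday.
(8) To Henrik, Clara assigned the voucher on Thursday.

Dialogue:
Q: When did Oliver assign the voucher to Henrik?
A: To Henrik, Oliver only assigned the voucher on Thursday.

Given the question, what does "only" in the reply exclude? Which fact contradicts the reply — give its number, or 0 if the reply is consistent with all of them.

2

The question "When did ...?" targets the setting, so in the reply the focus falls on "on Thursday".
So "only" ranges over settings; the rest (same agent, thing, recipient (Oliver / the voucher / Henrik)) is presupposed.
Fact (2) keeps same agent, thing, recipient (Oliver / the voucher / Henrik) but has setting = on Friday; that refutes the reply.
(Fact (6) would refute a reading with focus on the recipient — but that is not what the question asks.)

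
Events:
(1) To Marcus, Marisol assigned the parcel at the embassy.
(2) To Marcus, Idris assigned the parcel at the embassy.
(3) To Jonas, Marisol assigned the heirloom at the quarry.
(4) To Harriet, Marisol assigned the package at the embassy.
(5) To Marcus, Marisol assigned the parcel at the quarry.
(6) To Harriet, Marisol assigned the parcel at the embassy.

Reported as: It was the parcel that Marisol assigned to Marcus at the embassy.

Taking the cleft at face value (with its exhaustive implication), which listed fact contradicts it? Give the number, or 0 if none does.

0

Focus of the cleft: "the parcel" (the thing). Presupposed background: same agent, recipient, setting (Marisol / Marcus / at the embassy).
Exhaustivity: the parcel is the only thing satisfying that background.
Every other fact differs from the presupposition on some backgrounded slot, so none challenges the exhaustivity.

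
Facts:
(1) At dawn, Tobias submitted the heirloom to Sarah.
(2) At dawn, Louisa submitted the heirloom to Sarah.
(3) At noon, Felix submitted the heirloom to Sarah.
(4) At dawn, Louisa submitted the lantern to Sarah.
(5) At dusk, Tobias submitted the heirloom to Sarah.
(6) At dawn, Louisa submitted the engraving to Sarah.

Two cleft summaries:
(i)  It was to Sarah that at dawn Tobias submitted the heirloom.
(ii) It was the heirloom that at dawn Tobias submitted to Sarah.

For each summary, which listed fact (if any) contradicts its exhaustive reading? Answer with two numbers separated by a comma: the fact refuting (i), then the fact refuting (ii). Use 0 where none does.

0, 0

Summary (i) focuses "Sarah" (the recipient); background agent = Tobias, thing = the heirloom, setting = at dawn. No fact matches that background with a different recipient, so 0.
Summary (ii) focuses "the heirloom" (the thing); background agent = Tobias, recipient = Sarah, setting = at dawn. No fact matches that background with a different thing, so 0.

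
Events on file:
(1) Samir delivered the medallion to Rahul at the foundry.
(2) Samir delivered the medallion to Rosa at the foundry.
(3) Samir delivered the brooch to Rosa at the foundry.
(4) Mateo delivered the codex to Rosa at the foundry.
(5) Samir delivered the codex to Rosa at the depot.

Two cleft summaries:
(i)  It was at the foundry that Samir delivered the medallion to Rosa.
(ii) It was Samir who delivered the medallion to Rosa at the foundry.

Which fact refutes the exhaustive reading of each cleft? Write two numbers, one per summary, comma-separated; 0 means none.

Summary (i) focuses "at the foundry" (the setting); background same agent, thing, recipient (Samir / the medallion / Rosa). No fact matches that background with a different setting, so 0.
Summary (ii) focuses "Samir" (the agent); background same thing, recipient, setting (the medallion / Rosa / at the foundry). No fact matches that background with a different agent, so 0.

0, 0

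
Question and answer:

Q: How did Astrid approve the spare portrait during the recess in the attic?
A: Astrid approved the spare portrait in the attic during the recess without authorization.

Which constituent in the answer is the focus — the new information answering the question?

without authorization

The wh-word "how" asks about the manner.
In the answer, "Astrid", "the spare portrait", "during the recess" and "in the attic" are given — repeated from the question.
The constituent filling the manner gap is "without authorization"; that is the focus and would carry nuclear stress.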